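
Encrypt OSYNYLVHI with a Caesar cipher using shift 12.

O(14): 14+12=26≡0 → A
S(18): 18+12=30≡4 → E
Y(24): 24+12=36≡10 → K
N(13): 13+12=25 → Z
Y(24): 24+12=36≡10 → K
L(11): 11+12=23 → X
V(21): 21+12=33≡7 → H
H(7): 7+12=19 → T
I(8): 8+12=20 → U

AEKZKXHTU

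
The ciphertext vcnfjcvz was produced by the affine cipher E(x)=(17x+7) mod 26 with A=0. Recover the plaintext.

The inverse of 17 mod 26 is 23, since 17·23=391≡1. Apply D(y)=23·(y−7) mod 26:
v(21): 23·(21−7)=322≡10 → k
c(2): 23·(2−7)=-115≡15 → p
n(13): 23·(13−7)=138≡8 → i
f(5): 23·(5−7)=-46≡6 → g
j(9): 23·(9−7)=46≡20 → u
c(2): 23·(2−7)=-115≡15 → p
v(21): 23·(21−7)=322≡10 → k
z(25): 23·(25−7)=414≡24 → y

kpigupky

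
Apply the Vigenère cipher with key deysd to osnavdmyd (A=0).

rwlsygqwv

Repeat the key across the message: deysddeys
o(14)+d(3): 17 → r
s(18)+e(4): 22 → w
n(13)+y(24): 37≡11 → l
a(0)+s(18): 18 → s
v(21)+d(3): 24 → y
d(3)+d(3): 6 → g
m(12)+e(4): 16 → q
y(24)+y(24): 48≡22 → w
d(3)+s(18): 21 → v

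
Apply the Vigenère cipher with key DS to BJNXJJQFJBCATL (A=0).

EBQPMBTXMTFSWD

Repeat the key across the message: DSDSDSDSDSDSDS
B(1)+D(3): 4 → E
J(9)+S(18): 27≡1 → B
N(13)+D(3): 16 → Q
X(23)+S(18): 41≡15 → P
J(9)+D(3): 12 → M
J(9)+S(18): 27≡1 → B
Q(16)+D(3): 19 → T
F(5)+S(18): 23 → X
J(9)+D(3): 12 → M
B(1)+S(18): 19 → T
C(2)+D(3): 5 → F
A(0)+S(18): 18 → S
T(19)+D(3): 22 → W
L(11)+S(18): 29≡3 → D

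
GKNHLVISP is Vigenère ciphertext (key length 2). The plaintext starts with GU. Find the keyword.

Subtract each crib letter from the matching ciphertext letter (mod 26):
G(6)−G(6)=0 → A
K(10)−U(20)=-10≡16 → Q

AQ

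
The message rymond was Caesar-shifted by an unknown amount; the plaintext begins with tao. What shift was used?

24

From the crib: r(17)−t(19)=-2≡24, so the shift is 24.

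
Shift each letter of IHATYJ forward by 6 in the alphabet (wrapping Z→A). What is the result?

ONGZEP

I(8): 8+6=14 → O
H(7): 7+6=13 → N
A(0): 0+6=6 → G
T(19): 19+6=25 → Z
Y(24): 24+6=30≡4 → E
J(9): 9+6=15 → P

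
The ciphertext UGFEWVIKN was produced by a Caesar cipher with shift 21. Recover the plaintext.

U(20): 20−21=-1≡25 → Z
G(6): 6−21=-15≡11 → L
F(5): 5−21=-16≡10 → K
E(4): 4−21=-17≡9 → J
W(22): 22−21=1 → B
V(21): 21−21=0 → A
I(8): 8−21=-13≡13 → N
K(10): 10−21=-11≡15 → P
N(13): 13−21=-8≡18 → S

ZLKJBANPS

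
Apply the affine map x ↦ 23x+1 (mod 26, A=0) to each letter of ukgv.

u(20): 23·20+1=461≡19 → t
k(10): 23·10+1=231≡23 → x
g(6): 23·6+1=139≡9 → j
v(21): 23·21+1=484≡16 → q

txjq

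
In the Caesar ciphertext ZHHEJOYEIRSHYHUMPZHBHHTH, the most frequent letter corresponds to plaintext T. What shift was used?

14

The most frequent ciphertext letter is H (appears 8 times).
H is position 7; T is position 19.
Shift = -12≡14.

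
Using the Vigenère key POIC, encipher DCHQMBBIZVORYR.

SQPSBPJKOJWTNF

Repeat the key across the message: POICPOICPOICPO
D(3)+P(15): 18 → S
C(2)+O(14): 16 → Q
H(7)+I(8): 15 → P
Q(16)+C(2): 18 → S
M(12)+P(15): 27≡1 → B
B(1)+O(14): 15 → P
B(1)+I(8): 9 → J
I(8)+C(2): 10 → K
Z(25)+P(15): 40≡14 → O
V(21)+O(14): 35≡9 → J
O(14)+I(8): 22 → W
R(17)+C(2): 19 → T
Y(24)+P(15): 39≡13 → N
R(17)+O(14): 31≡5 → F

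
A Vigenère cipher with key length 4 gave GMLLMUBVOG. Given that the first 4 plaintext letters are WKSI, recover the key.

Subtract each crib letter from the matching ciphertext letter (mod 26):
G(6)−W(22)=-16≡10 → K
M(12)−K(10)=2 → C
L(11)−S(18)=-7≡19 → T
L(11)−I(8)=3 → D

KCTD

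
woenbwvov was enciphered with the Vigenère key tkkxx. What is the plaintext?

Repeat the key across the ciphertext: tkkxxtkkx
w(22)−t(19): 3 → d
o(14)−k(10): 4 → e
e(4)−k(10): -6≡20 → u
n(13)−x(23): -10≡16 → q
b(1)−x(23): -22≡4 → e
w(22)−t(19): 3 → d
v(21)−k(10): 11 → l
o(14)−k(10): 4 → e
v(21)−x(23): -2≡24 → y

deuqedley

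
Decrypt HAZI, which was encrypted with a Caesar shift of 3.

H(7): 7−3=4 → E
A(0): 0−3=-3≡23 → X
Z(25): 25−3=22 → W
I(8): 8−3=5 → F

EXWF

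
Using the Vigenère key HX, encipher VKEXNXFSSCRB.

CHLUUUMPZZYY

Repeat the key across the message: HXHXHXHXHXHX
V(21)+H(7): 28≡2 → C
K(10)+X(23): 33≡7 → H
E(4)+H(7): 11 → L
X(23)+X(23): 46≡20 → U
N(13)+H(7): 20 → U
X(23)+X(23): 46≡20 → U
F(5)+H(7): 12 → M
S(18)+X(23): 41≡15 → P
S(18)+H(7): 25 → Z
C(2)+X(23): 25 → Z
R(17)+H(7): 24 → Y
B(1)+X(23): 24 → Y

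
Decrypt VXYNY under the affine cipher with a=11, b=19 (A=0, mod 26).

MYRQR

The inverse of 11 mod 26 is 19, since 11·19=209≡1. Apply D(y)=19·(y−19) mod 26:
V(21): 19·(21−19)=38≡12 → M
X(23): 19·(23−19)=76≡24 → Y
Y(24): 19·(24−19)=95≡17 → R
N(13): 19·(13−19)=-114≡16 → Q
Y(24): 19·(24−19)=95≡17 → R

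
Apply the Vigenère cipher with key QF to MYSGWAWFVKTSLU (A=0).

Repeat the key across the message: QFQFQFQFQFQFQF
M(12)+Q(16): 28≡2 → C
Y(24)+F(5): 29≡3 → D
S(18)+Q(16): 34≡8 → I
G(6)+F(5): 11 → L
W(22)+Q(16): 38≡12 → M
A(0)+F(5): 5 → F
W(22)+Q(16): 38≡12 → M
F(5)+F(5): 10 → K
V(21)+Q(16): 37≡11 → L
K(10)+F(5): 15 → P
T(19)+Q(16): 35≡9 → J
S(18)+F(5): 23 → X
L(11)+Q(16): 27≡1 → B
U(20)+F(5): 25 → Z

CDILMFMKLPJXBZ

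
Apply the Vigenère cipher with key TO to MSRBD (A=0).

FGKPW

Repeat the key across the message: TOTOT
M(12)+T(19): 31≡5 → F
S(18)+O(14): 32≡6 → G
R(17)+T(19): 36≡10 → K
B(1)+O(14): 15 → P
D(3)+T(19): 22 → W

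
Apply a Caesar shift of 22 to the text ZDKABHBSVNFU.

Z(25): 25+22=47≡21 → V
D(3): 3+22=25 → Z
K(10): 10+22=32≡6 → G
A(0): 0+22=22 → W
B(1): 1+22=23 → X
H(7): 7+22=29≡3 → D
B(1): 1+22=23 → X
S(18): 18+22=40≡14 → O
V(21): 21+22=43≡17 → R
N(13): 13+22=35≡9 → J
F(5): 5+22=27≡1 → B
U(20): 20+22=42≡16 → Q

VZGWXDXORJBQ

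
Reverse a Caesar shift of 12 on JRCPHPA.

J(9): 9−12=-3≡23 → X
R(17): 17−12=5 → F
C(2): 2−12=-10≡16 → Q
P(15): 15−12=3 → D
H(7): 7−12=-5≡21 → V
P(15): 15−12=3 → D
A(0): 0−12=-12≡14 → O

XFQDVDO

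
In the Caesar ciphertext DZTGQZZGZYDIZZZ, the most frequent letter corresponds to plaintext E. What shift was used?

21

The most frequent ciphertext letter is Z (appears 7 times).
Z is position 25; E is position 4.
Shift = 21.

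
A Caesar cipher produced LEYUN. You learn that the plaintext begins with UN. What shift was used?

From the crib: L(11)−U(20)=-9≡17, so the shift is 17.

17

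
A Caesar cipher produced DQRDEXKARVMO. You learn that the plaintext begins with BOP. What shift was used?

2

From the crib: D(3)−B(1)=2, so the shift is 2.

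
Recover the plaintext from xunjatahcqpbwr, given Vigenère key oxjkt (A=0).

jxezhfdysxbenh

Repeat the key across the ciphertext: oxjktoxjktoxjk
x(23)−o(14): 9 → j
u(20)−x(23): -3≡23 → x
n(13)−j(9): 4 → e
j(9)−k(10): -1≡25 → z
a(0)−t(19): -19≡7 → h
t(19)−o(14): 5 → f
a(0)−x(23): -23≡3 → d
h(7)−j(9): -2≡24 → y
c(2)−k(10): -8≡18 → s
q(16)−t(19): -3≡23 → x
p(15)−o(14): 1 → b
b(1)−x(23): -22≡4 → e
w(22)−j(9): 13 → n
r(17)−k(10): 7 → h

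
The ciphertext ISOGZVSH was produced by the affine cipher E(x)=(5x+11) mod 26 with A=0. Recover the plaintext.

PRLZICRU

The inverse of 5 mod 26 is 21, since 5·21=105≡1. Apply D(y)=21·(y−11) mod 26:
I(8): 21·(8−11)=-63≡15 → P
S(18): 21·(18−11)=147≡17 → R
O(14): 21·(14−11)=63≡11 → L
G(6): 21·(6−11)=-105≡25 → Z
Z(25): 21·(25−11)=294≡8 → I
V(21): 21·(21−11)=210≡2 → C
S(18): 21·(18−11)=147≡17 → R
H(7): 21·(7−11)=-84≡20 → U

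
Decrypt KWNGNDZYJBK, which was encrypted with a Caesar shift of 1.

JVMFMCYXIAJ

K(10): 10−1=9 → J
W(22): 22−1=21 → V
N(13): 13−1=12 → M
G(6): 6−1=5 → F
N(13): 13−1=12 → M
D(3): 3−1=2 → C
Z(25): 25−1=24 → Y
Y(24): 24−1=23 → X
J(9): 9−1=8 → I
B(1): 1−1=0 → A
K(10): 10−1=9 → J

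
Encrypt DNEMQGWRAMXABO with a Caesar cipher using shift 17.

UEVDHXNIRDORSF

D(3): 3+17=20 → U
N(13): 13+17=30≡4 → E
E(4): 4+17=21 → V
M(12): 12+17=29≡3 → D
Q(16): 16+17=33≡7 → H
G(6): 6+17=23 → X
W(22): 22+17=39≡13 → N
R(17): 17+17=34≡8 → I
A(0): 0+17=17 → R
M(12): 12+17=29≡3 → D
X(23): 23+17=40≡14 → O
A(0): 0+17=17 → R
B(1): 1+17=18 → S
O(14): 14+17=31≡5 → F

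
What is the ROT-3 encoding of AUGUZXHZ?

A(0): 0+3=3 → D
U(20): 20+3=23 → X
G(6): 6+3=9 → J
U(20): 20+3=23 → X
Z(25): 25+3=28≡2 → C
X(23): 23+3=26≡0 → A
H(7): 7+3=10 → K
Z(25): 25+3=28≡2 → C

DXJXCAKC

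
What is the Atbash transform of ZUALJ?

AFZOQ

Z(25) → A(0)
U(20) → F(5)
A(0) → Z(25)
L(11) → O(14)
J(9) → Q(16)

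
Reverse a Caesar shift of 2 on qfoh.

q(16): 16−2=14 → o
f(5): 5−2=3 → d
o(14): 14−2=12 → m
h(7): 7−2=5 → f

odmf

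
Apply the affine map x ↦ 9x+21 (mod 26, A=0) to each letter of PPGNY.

P(15): 9·15+21=156≡0 → A
P(15): 9·15+21=156≡0 → A
G(6): 9·6+21=75≡23 → X
N(13): 9·13+21=138≡8 → I
Y(24): 9·24+21=237≡3 → D

AAXID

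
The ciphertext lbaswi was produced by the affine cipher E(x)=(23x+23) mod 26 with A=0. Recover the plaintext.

The inverse of 23 mod 26 is 17, since 23·17=391≡1. Apply D(y)=17·(y−23) mod 26:
l(11): 17·(11−23)=-204≡4 → e
b(1): 17·(1−23)=-374≡16 → q
a(0): 17·(0−23)=-391≡25 → z
s(18): 17·(18−23)=-85≡19 → t
w(22): 17·(22−23)=-17≡9 → j
i(8): 17·(8−23)=-255≡5 → f

eqztjf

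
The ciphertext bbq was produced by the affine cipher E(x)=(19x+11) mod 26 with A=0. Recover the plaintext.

The inverse of 19 mod 26 is 11, since 19·11=209≡1. Apply D(y)=11·(y−11) mod 26:
b(1): 11·(1−11)=-110≡20 → u
b(1): 11·(1−11)=-110≡20 → u
q(16): 11·(16−11)=55≡3 → d

uud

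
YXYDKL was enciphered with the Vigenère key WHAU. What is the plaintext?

Repeat the key across the ciphertext: WHAUWH
Y(24)−W(22): 2 → C
X(23)−H(7): 16 → Q
Y(24)−A(0): 24 → Y
D(3)−U(20): -17≡9 → J
K(10)−W(22): -12≡14 → O
L(11)−H(7): 4 → E

CQYJOE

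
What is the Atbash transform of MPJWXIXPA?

M(12) → N(13)
P(15) → K(10)
J(9) → Q(16)
W(22) → D(3)
X(23) → C(2)
I(8) → R(17)
X(23) → C(2)
P(15) → K(10)
A(0) → Z(25)

NKQDCRCKZ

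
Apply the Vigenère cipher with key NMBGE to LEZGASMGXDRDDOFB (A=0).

YQAMEFYHDHEPEUJO

Repeat the key across the message: NMBGENMBGENMBGEN
L(11)+N(13): 24 → Y
E(4)+M(12): 16 → Q
Z(25)+B(1): 26≡0 → A
G(6)+G(6): 12 → M
A(0)+E(4): 4 → E
S(18)+N(13): 31≡5 → F
M(12)+M(12): 24 → Y
G(6)+B(1): 7 → H
X(23)+G(6): 29≡3 → D
D(3)+E(4): 7 → H
R(17)+N(13): 30≡4 → E
D(3)+M(12): 15 → P
D(3)+B(1): 4 → E
O(14)+G(6): 20 → U
F(5)+E(4): 9 → J
B(1)+N(13): 14 → O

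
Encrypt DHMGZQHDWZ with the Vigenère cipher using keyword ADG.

DKSGCWHGCZ

Repeat the key across the message: ADGADGADGA
D(3)+A(0): 3 → D
H(7)+D(3): 10 → K
M(12)+G(6): 18 → S
G(6)+A(0): 6 → G
Z(25)+D(3): 28≡2 → C
Q(16)+G(6): 22 → W
H(7)+A(0): 7 → H
D(3)+D(3): 6 → G
W(22)+G(6): 28≡2 → C
Z(25)+A(0): 25 → Z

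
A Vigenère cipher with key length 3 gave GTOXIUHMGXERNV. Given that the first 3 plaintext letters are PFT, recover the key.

Subtract each crib letter from the matching ciphertext letter (mod 26):
G(6)−P(15)=-9≡17 → R
T(19)−F(5)=14 → O
O(14)−T(19)=-5≡21 → V

ROV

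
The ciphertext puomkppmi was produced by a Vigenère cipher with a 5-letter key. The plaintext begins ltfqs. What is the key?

ebjws

Subtract each crib letter from the matching ciphertext letter (mod 26):
p(15)−l(11)=4 → e
u(20)−t(19)=1 → b
o(14)−f(5)=9 → j
m(12)−q(16)=-4≡22 → w
k(10)−s(18)=-8≡18 → s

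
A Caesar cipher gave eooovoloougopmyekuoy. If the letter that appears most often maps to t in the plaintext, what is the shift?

The most frequent ciphertext letter is o (appears 8 times).
o is position 14; t is position 19.
Shift = -5≡21.

21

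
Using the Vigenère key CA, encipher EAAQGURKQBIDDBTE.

GACQIUTKSBKDFBVE

Repeat the key across the message: CACACACACACACACA
E(4)+C(2): 6 → G
A(0)+A(0): 0 → A
A(0)+C(2): 2 → C
Q(16)+A(0): 16 → Q
G(6)+C(2): 8 → I
U(20)+A(0): 20 → U
R(17)+C(2): 19 → T
K(10)+A(0): 10 → K
Q(16)+C(2): 18 → S
B(1)+A(0): 1 → B
I(8)+C(2): 10 → K
D(3)+A(0): 3 → D
D(3)+C(2): 5 → F
B(1)+A(0): 1 → B
T(19)+C(2): 21 → V
E(4)+A(0): 4 → E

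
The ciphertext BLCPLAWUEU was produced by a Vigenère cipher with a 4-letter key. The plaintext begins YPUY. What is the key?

Subtract each crib letter from the matching ciphertext letter (mod 26):
B(1)−Y(24)=-23≡3 → D
L(11)−P(15)=-4≡22 → W
C(2)−U(20)=-18≡8 → I
P(15)−Y(24)=-9≡17 → R

DWIR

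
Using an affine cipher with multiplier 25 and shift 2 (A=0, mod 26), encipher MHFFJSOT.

M(12): 25·12+2=302≡16 → Q
H(7): 25·7+2=177≡21 → V
F(5): 25·5+2=127≡23 → X
F(5): 25·5+2=127≡23 → X
J(9): 25·9+2=227≡19 → T
S(18): 25·18+2=452≡10 → K
O(14): 25·14+2=352≡14 → O
T(19): 25·19+2=477≡9 → J

QVXXTKOJ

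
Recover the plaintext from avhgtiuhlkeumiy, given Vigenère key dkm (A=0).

Repeat the key across the ciphertext: dkmdkmdkmdkmdkm
a(0)−d(3): -3≡23 → x
v(21)−k(10): 11 → l
h(7)−m(12): -5≡21 → v
g(6)−d(3): 3 → d
t(19)−k(10): 9 → j
i(8)−m(12): -4≡22 → w
u(20)−d(3): 17 → r
h(7)−k(10): -3≡23 → x
l(11)−m(12): -1≡25 → z
k(10)−d(3): 7 → h
e(4)−k(10): -6≡20 → u
u(20)−m(12): 8 → i
m(12)−d(3): 9 → j
i(8)−k(10): -2≡24 → y
y(24)−m(12): 12 → m

xlvdjwrxzhuijym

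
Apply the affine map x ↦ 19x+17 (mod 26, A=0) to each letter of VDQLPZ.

V(21): 19·21+17=416≡0 → A
D(3): 19·3+17=74≡22 → W
Q(16): 19·16+17=321≡9 → J
L(11): 19·11+17=226≡18 → S
P(15): 19·15+17=302≡16 → Q
Z(25): 19·25+17=492≡24 → Y

AWJSQY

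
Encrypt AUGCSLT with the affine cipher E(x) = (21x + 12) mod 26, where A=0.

A(0): 21·0+12=12 → M
U(20): 21·20+12=432≡16 → Q
G(6): 21·6+12=138≡8 → I
C(2): 21·2+12=54≡2 → C
S(18): 21·18+12=390≡0 → A
L(11): 21·11+12=243≡9 → J
T(19): 21·19+12=411≡21 → V

MQICAJV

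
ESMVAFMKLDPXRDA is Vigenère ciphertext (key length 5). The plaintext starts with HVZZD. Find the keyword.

Subtract each crib letter from the matching ciphertext letter (mod 26):
E(4)−H(7)=-3≡23 → X
S(18)−V(21)=-3≡23 → X
M(12)−Z(25)=-13≡13 → N
V(21)−Z(25)=-4≡22 → W
A(0)−D(3)=-3≡23 → X

XXNWX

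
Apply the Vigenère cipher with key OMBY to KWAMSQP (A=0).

Repeat the key across the message: OMBYOMB
K(10)+O(14): 24 → Y
W(22)+M(12): 34≡8 → I
A(0)+B(1): 1 → B
M(12)+Y(24): 36≡10 → K
S(18)+O(14): 32≡6 → G
Q(16)+M(12): 28≡2 → C
P(15)+B(1): 16 → Q

YIBKGCQ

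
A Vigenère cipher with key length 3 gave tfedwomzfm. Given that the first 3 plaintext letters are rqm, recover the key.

Subtract each crib letter from the matching ciphertext letter (mod 26):
t(19)−r(17)=2 → c
f(5)−q(16)=-11≡15 → p
e(4)−m(12)=-8≡18 → s

cps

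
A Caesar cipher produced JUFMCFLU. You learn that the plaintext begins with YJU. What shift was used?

From the crib: J(9)−Y(24)=-15≡11, so the shift is 11.

11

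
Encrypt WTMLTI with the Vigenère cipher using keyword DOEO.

ZHQZWW

Repeat the key across the message: DOEODO
W(22)+D(3): 25 → Z
T(19)+O(14): 33≡7 → H
M(12)+E(4): 16 → Q
L(11)+O(14): 25 → Z
T(19)+D(3): 22 → W
I(8)+O(14): 22 → W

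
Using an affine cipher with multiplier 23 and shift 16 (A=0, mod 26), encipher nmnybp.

n(13): 23·13+16=315≡3 → d
m(12): 23·12+16=292≡6 → g
n(13): 23·13+16=315≡3 → d
y(24): 23·24+16=568≡22 → w
b(1): 23·1+16=39≡13 → n
p(15): 23·15+16=361≡23 → x

dgdwnx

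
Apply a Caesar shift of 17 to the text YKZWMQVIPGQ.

Y(24): 24+17=41≡15 → P
K(10): 10+17=27≡1 → B
Z(25): 25+17=42≡16 → Q
W(22): 22+17=39≡13 → N
M(12): 12+17=29≡3 → D
Q(16): 16+17=33≡7 → H
V(21): 21+17=38≡12 → M
I(8): 8+17=25 → Z
P(15): 15+17=32≡6 → G
G(6): 6+17=23 → X
Q(16): 16+17=33≡7 → H

PBQNDHMZGXH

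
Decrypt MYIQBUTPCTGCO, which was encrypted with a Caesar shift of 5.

M(12): 12−5=7 → H
Y(24): 24−5=19 → T
I(8): 8−5=3 → D
Q(16): 16−5=11 → L
B(1): 1−5=-4≡22 → W
U(20): 20−5=15 → P
T(19): 19−5=14 → O
P(15): 15−5=10 → K
C(2): 2−5=-3≡23 → X
T(19): 19−5=14 → O
G(6): 6−5=1 → B
C(2): 2−5=-3≡23 → X
O(14): 14−5=9 → J

HTDLWPOKXOBXJ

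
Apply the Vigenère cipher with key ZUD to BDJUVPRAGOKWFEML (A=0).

AXMTPSQUJNEZEYPK

Repeat the key across the message: ZUDZUDZUDZUDZUDZ
B(1)+Z(25): 26≡0 → A
D(3)+U(20): 23 → X
J(9)+D(3): 12 → M
U(20)+Z(25): 45≡19 → T
V(21)+U(20): 41≡15 → P
P(15)+D(3): 18 → S
R(17)+Z(25): 42≡16 → Q
A(0)+U(20): 20 → U
G(6)+D(3): 9 → J
O(14)+Z(25): 39≡13 → N
K(10)+U(20): 30≡4 → E
W(22)+D(3): 25 → Z
F(5)+Z(25): 30≡4 → E
E(4)+U(20): 24 → Y
M(12)+D(3): 15 → P
L(11)+Z(25): 36≡10 → K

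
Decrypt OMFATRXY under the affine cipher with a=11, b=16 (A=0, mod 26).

The inverse of 11 mod 26 is 19, since 11·19=209≡1. Apply D(y)=19·(y−16) mod 26:
O(14): 19·(14−16)=-38≡14 → O
M(12): 19·(12−16)=-76≡2 → C
F(5): 19·(5−16)=-209≡25 → Z
A(0): 19·(0−16)=-304≡8 → I
T(19): 19·(19−16)=57≡5 → F
R(17): 19·(17−16)=19 → T
X(23): 19·(23−16)=133≡3 → D
Y(24): 19·(24−16)=152≡22 → W

OCZIFTDW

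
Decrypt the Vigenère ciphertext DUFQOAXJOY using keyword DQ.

AECALKUTLI

Repeat the key across the ciphertext: DQDQDQDQDQ
D(3)−D(3): 0 → A
U(20)−Q(16): 4 → E
F(5)−D(3): 2 → C
Q(16)−Q(16): 0 → A
O(14)−D(3): 11 → L
A(0)−Q(16): -16≡10 → K
X(23)−D(3): 20 → U
J(9)−Q(16): -7≡19 → T
O(14)−D(3): 11 → L
Y(24)−Q(16): 8 → I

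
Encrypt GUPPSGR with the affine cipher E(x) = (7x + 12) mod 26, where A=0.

CWNNICB

G(6): 7·6+12=54≡2 → C
U(20): 7·20+12=152≡22 → W
P(15): 7·15+12=117≡13 → N
P(15): 7·15+12=117≡13 → N
S(18): 7·18+12=138≡8 → I
G(6): 7·6+12=54≡2 → C
R(17): 7·17+12=131≡1 → B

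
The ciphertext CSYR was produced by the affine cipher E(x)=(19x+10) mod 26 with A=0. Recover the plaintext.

The inverse of 19 mod 26 is 11, since 19·11=209≡1. Apply D(y)=11·(y−10) mod 26:
C(2): 11·(2−10)=-88≡16 → Q
S(18): 11·(18−10)=88≡10 → K
Y(24): 11·(24−10)=154≡24 → Y
R(17): 11·(17−10)=77≡25 → Z

QKYZ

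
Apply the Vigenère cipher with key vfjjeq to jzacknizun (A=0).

eejloddedw

Repeat the key across the message: vfjjeqvfjj
j(9)+v(21): 30≡4 → e
z(25)+f(5): 30≡4 → e
a(0)+j(9): 9 → j
c(2)+j(9): 11 → l
k(10)+e(4): 14 → o
n(13)+q(16): 29≡3 → d
i(8)+v(21): 29≡3 → d
z(25)+f(5): 30≡4 → e
u(20)+j(9): 29≡3 → d
n(13)+j(9): 22 → w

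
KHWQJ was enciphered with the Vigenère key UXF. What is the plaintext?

QKRWM

Repeat the key across the ciphertext: UXFUX
K(10)−U(20): -10≡16 → Q
H(7)−X(23): -16≡10 → K
W(22)−F(5): 17 → R
Q(16)−U(20): -4≡22 → W
J(9)−X(23): -14≡12 → M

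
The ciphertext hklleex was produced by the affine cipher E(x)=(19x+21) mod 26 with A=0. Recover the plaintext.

cjuuvvw

The inverse of 19 mod 26 is 11, since 19·11=209≡1. Apply D(y)=11·(y−21) mod 26:
h(7): 11·(7−21)=-154≡2 → c
k(10): 11·(10−21)=-121≡9 → j
l(11): 11·(11−21)=-110≡20 → u
l(11): 11·(11−21)=-110≡20 → u
e(4): 11·(4−21)=-187≡21 → v
e(4): 11·(4−21)=-187≡21 → v
x(23): 11·(23−21)=22 → w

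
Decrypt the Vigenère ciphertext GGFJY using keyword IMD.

YUCBM

Repeat the key across the ciphertext: IMDIM
G(6)−I(8): -2≡24 → Y
G(6)−M(12): -6≡20 → U
F(5)−D(3): 2 → C
J(9)−I(8): 1 → B
Y(24)−M(12): 12 → M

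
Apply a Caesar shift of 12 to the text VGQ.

HSC

V(21): 21+12=33≡7 → H
G(6): 6+12=18 → S
Q(16): 16+12=28≡2 → C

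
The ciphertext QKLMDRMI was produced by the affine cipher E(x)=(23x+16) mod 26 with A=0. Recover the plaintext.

ACTKNRKU

The inverse of 23 mod 26 is 17, since 23·17=391≡1. Apply D(y)=17·(y−16) mod 26:
Q(16): 17·(16−16)=0 → A
K(10): 17·(10−16)=-102≡2 → C
L(11): 17·(11−16)=-85≡19 → T
M(12): 17·(12−16)=-68≡10 → K
D(3): 17·(3−16)=-221≡13 → N
R(17): 17·(17−16)=17 → R
M(12): 17·(12−16)=-68≡10 → K
I(8): 17·(8−16)=-136≡20 → U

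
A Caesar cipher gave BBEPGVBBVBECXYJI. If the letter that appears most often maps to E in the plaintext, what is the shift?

The most frequent ciphertext letter is B (appears 5 times).
B is position 1; E is position 4.
Shift = -3≡23.

23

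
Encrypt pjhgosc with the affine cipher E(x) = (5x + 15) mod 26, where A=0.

miythbz

p(15): 5·15+15=90≡12 → m
j(9): 5·9+15=60≡8 → i
h(7): 5·7+15=50≡24 → y
g(6): 5·6+15=45≡19 → t
o(14): 5·14+15=85≡7 → h
s(18): 5·18+15=105≡1 → b
c(2): 5·2+15=25 → z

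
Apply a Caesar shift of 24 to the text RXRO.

PVPM

R(17): 17+24=41≡15 → P
X(23): 23+24=47≡21 → V
R(17): 17+24=41≡15 → P
O(14): 14+24=38≡12 → M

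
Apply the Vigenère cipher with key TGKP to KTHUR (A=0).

DZRJK

Repeat the key across the message: TGKPT
K(10)+T(19): 29≡3 → D
T(19)+G(6): 25 → Z
H(7)+K(10): 17 → R
U(20)+P(15): 35≡9 → J
R(17)+T(19): 36≡10 → K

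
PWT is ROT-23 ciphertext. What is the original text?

P(15): 15−23=-8≡18 → S
W(22): 22−23=-1≡25 → Z
T(19): 19−23=-4≡22 → W

SZW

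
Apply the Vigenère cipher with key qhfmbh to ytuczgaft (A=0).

Repeat the key across the message: qhfmbhqhf
y(24)+q(16): 40≡14 → o
t(19)+h(7): 26≡0 → a
u(20)+f(5): 25 → z
c(2)+m(12): 14 → o
z(25)+b(1): 26≡0 → a
g(6)+h(7): 13 → n
a(0)+q(16): 16 → q
f(5)+h(7): 12 → m
t(19)+f(5): 24 → y

oazoanqmy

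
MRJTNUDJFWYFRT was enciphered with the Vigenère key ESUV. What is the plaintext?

Repeat the key across the ciphertext: ESUVESUVESUVES
M(12)−E(4): 8 → I
R(17)−S(18): -1≡25 → Z
J(9)−U(20): -11≡15 → P
T(19)−V(21): -2≡24 → Y
N(13)−E(4): 9 → J
U(20)−S(18): 2 → C
D(3)−U(20): -17≡9 → J
J(9)−V(21): -12≡14 → O
F(5)−E(4): 1 → B
W(22)−S(18): 4 → E
Y(24)−U(20): 4 → E
F(5)−V(21): -16≡10 → K
R(17)−E(4): 13 → N
T(19)−S(18): 1 → B

IZPYJCJOBEEKNB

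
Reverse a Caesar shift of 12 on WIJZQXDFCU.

W(22): 22−12=10 → K
I(8): 8−12=-4≡22 → W
J(9): 9−12=-3≡23 → X
Z(25): 25−12=13 → N
Q(16): 16−12=4 → E
X(23): 23−12=11 → L
D(3): 3−12=-9≡17 → R
F(5): 5−12=-7≡19 → T
C(2): 2−12=-10≡16 → Q
U(20): 20−12=8 → I

KWXNELRTQI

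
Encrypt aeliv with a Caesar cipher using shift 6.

gkrob

a(0): 0+6=6 → g
e(4): 4+6=10 → k
l(11): 11+6=17 → r
i(8): 8+6=14 → o
v(21): 21+6=27≡1 → b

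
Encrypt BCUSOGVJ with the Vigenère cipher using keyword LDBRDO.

Repeat the key across the message: LDBRDOLD
B(1)+L(11): 12 → M
C(2)+D(3): 5 → F
U(20)+B(1): 21 → V
S(18)+R(17): 35≡9 → J
O(14)+D(3): 17 → R
G(6)+O(14): 20 → U
V(21)+L(11): 32≡6 → G
J(9)+D(3): 12 → M

MFVJRUGM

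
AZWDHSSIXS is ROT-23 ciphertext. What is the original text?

A(0): 0−23=-23≡3 → D
Z(25): 25−23=2 → C
W(22): 22−23=-1≡25 → Z
D(3): 3−23=-20≡6 → G
H(7): 7−23=-16≡10 → K
S(18): 18−23=-5≡21 → V
S(18): 18−23=-5≡21 → V
I(8): 8−23=-15≡11 → L
X(23): 23−23=0 → A
S(18): 18−23=-5≡21 → V

DCZGKVVLAV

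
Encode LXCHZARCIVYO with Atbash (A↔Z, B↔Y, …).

OCXSAZIXREBL

L(11) → O(14)
X(23) → C(2)
C(2) → X(23)
H(7) → S(18)
Z(25) → A(0)
A(0) → Z(25)
R(17) → I(8)
C(2) → X(23)
I(8) → R(17)
V(21) → E(4)
Y(24) → B(1)
O(14) → L(11)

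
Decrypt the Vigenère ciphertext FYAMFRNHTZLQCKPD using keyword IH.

XRSFXKFALSDJUDHW

Repeat the key across the ciphertext: IHIHIHIHIHIHIHIH
F(5)−I(8): -3≡23 → X
Y(24)−H(7): 17 → R
A(0)−I(8): -8≡18 → S
M(12)−H(7): 5 → F
F(5)−I(8): -3≡23 → X
R(17)−H(7): 10 → K
N(13)−I(8): 5 → F
H(7)−H(7): 0 → A
T(19)−I(8): 11 → L
Z(25)−H(7): 18 → S
L(11)−I(8): 3 → D
Q(16)−H(7): 9 → J
C(2)−I(8): -6≡20 → U
K(10)−H(7): 3 → D
P(15)−I(8): 7 → H
D(3)−H(7): -4≡22 → W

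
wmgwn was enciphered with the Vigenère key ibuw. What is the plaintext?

Repeat the key across the ciphertext: ibuwi
w(22)−i(8): 14 → o
m(12)−b(1): 11 → l
g(6)−u(20): -14≡12 → m
w(22)−w(22): 0 → a
n(13)−i(8): 5 → f

olmaf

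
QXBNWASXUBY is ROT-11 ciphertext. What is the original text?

Q(16): 16−11=5 → F
X(23): 23−11=12 → M
B(1): 1−11=-10≡16 → Q
N(13): 13−11=2 → C
W(22): 22−11=11 → L
A(0): 0−11=-11≡15 → P
S(18): 18−11=7 → H
X(23): 23−11=12 → M
U(20): 20−11=9 → J
B(1): 1−11=-10≡16 → Q
Y(24): 24−11=13 → N

FMQCLPHMJQN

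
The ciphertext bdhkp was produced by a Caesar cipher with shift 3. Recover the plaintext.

b(1): 1−3=-2≡24 → y
d(3): 3−3=0 → a
h(7): 7−3=4 → e
k(10): 10−3=7 → h
p(15): 15−3=12 → m

yaehm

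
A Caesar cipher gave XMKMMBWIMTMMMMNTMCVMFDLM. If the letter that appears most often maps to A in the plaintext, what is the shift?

12

The most frequent ciphertext letter is M (appears 11 times).
M is position 12; A is position 0.
Shift = 12.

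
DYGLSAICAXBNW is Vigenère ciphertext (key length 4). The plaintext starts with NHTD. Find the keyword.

Subtract each crib letter from the matching ciphertext letter (mod 26):
D(3)−N(13)=-10≡16 → Q
Y(24)−H(7)=17 → R
G(6)−T(19)=-13≡13 → N
L(11)−D(3)=8 → I

QRNI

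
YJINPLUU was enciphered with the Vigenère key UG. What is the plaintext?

Repeat the key across the ciphertext: UGUGUGUG
Y(24)−U(20): 4 → E
J(9)−G(6): 3 → D
I(8)−U(20): -12≡14 → O
N(13)−G(6): 7 → H
P(15)−U(20): -5≡21 → V
L(11)−G(6): 5 → F
U(20)−U(20): 0 → A
U(20)−G(6): 14 → O

EDOHVFAO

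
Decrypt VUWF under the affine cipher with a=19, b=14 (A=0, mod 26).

The inverse of 19 mod 26 is 11, since 19·11=209≡1. Apply D(y)=11·(y−14) mod 26:
V(21): 11·(21−14)=77≡25 → Z
U(20): 11·(20−14)=66≡14 → O
W(22): 11·(22−14)=88≡10 → K
F(5): 11·(5−14)=-99≡5 → F

ZOKF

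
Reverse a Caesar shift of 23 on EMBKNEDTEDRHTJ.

E(4): 4−23=-19≡7 → H
M(12): 12−23=-11≡15 → P
B(1): 1−23=-22≡4 → E
K(10): 10−23=-13≡13 → N
N(13): 13−23=-10≡16 → Q
E(4): 4−23=-19≡7 → H
D(3): 3−23=-20≡6 → G
T(19): 19−23=-4≡22 → W
E(4): 4−23=-19≡7 → H
D(3): 3−23=-20≡6 → G
R(17): 17−23=-6≡20 → U
H(7): 7−23=-16≡10 → K
T(19): 19−23=-4≡22 → W
J(9): 9−23=-14≡12 → M

HPENQHGWHGUKWM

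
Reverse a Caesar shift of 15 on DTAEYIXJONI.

OELPJTIUZYT

D(3): 3−15=-12≡14 → O
T(19): 19−15=4 → E
A(0): 0−15=-15≡11 → L
E(4): 4−15=-11≡15 → P
Y(24): 24−15=9 → J
I(8): 8−15=-7≡19 → T
X(23): 23−15=8 → I
J(9): 9−15=-6≡20 → U
O(14): 14−15=-1≡25 → Z
N(13): 13−15=-2≡24 → Y
I(8): 8−15=-7≡19 → T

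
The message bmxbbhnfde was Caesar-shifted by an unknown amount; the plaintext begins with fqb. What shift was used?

From the crib: b(1)−f(5)=-4≡22, so the shift is 22.

22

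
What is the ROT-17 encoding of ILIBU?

ZCZSL

I(8): 8+17=25 → Z
L(11): 11+17=28≡2 → C
I(8): 8+17=25 → Z
B(1): 1+17=18 → S
U(20): 20+17=37≡11 → L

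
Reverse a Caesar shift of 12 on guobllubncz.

g(6): 6−12=-6≡20 → u
u(20): 20−12=8 → i
o(14): 14−12=2 → c
b(1): 1−12=-11≡15 → p
l(11): 11−12=-1≡25 → z
l(11): 11−12=-1≡25 → z
u(20): 20−12=8 → i
b(1): 1−12=-11≡15 → p
n(13): 13−12=1 → b
c(2): 2−12=-10≡16 → q
z(25): 25−12=13 → n

uicpzzipbqn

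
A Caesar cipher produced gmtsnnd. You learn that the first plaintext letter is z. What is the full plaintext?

From the crib: g(6)−z(25)=-19≡7, so the shift is 7.
Subtract 7 from each ciphertext letter:
g(6): 6−7=-1≡25 → z
m(12): 12−7=5 → f
t(19): 19−7=12 → m
s(18): 18−7=11 → l
n(13): 13−7=6 → g
n(13): 13−7=6 → g
d(3): 3−7=-4≡22 → w

zfmlggw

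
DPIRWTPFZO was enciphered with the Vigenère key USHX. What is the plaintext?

Repeat the key across the ciphertext: USHXUSHXUS
D(3)−U(20): -17≡9 → J
P(15)−S(18): -3≡23 → X
I(8)−H(7): 1 → B
R(17)−X(23): -6≡20 → U
W(22)−U(20): 2 → C
T(19)−S(18): 1 → B
P(15)−H(7): 8 → I
F(5)−X(23): -18≡8 → I
Z(25)−U(20): 5 → F
O(14)−S(18): -4≡22 → W

JXBUCBIIFW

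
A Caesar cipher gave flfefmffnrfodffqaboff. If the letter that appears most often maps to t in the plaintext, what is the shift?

12

The most frequent ciphertext letter is f (appears 10 times).
f is position 5; t is position 19.
Shift = -14≡12.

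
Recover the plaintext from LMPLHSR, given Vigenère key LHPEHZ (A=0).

Repeat the key across the ciphertext: LHPEHZL
L(11)−L(11): 0 → A
M(12)−H(7): 5 → F
P(15)−P(15): 0 → A
L(11)−E(4): 7 → H
H(7)−H(7): 0 → A
S(18)−Z(25): -7≡19 → T
R(17)−L(11): 6 → G

AFAHATG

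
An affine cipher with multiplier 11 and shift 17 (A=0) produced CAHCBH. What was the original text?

BPSBIS

The inverse of 11 mod 26 is 19, since 11·19=209≡1. Apply D(y)=19·(y−17) mod 26:
C(2): 19·(2−17)=-285≡1 → B
A(0): 19·(0−17)=-323≡15 → P
H(7): 19·(7−17)=-190≡18 → S
C(2): 19·(2−17)=-285≡1 → B
B(1): 19·(1−17)=-304≡8 → I
H(7): 19·(7−17)=-190≡18 → S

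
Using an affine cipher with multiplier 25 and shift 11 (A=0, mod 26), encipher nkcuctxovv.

n(13): 25·13+11=336≡24 → y
k(10): 25·10+11=261≡1 → b
c(2): 25·2+11=61≡9 → j
u(20): 25·20+11=511≡17 → r
c(2): 25·2+11=61≡9 → j
t(19): 25·19+11=486≡18 → s
x(23): 25·23+11=586≡14 → o
o(14): 25·14+11=361≡23 → x
v(21): 25·21+11=536≡16 → q
v(21): 25·21+11=536≡16 → q

ybjrjsoxqq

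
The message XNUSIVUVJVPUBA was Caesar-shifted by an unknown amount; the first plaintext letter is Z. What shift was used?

24

From the crib: X(23)−Z(25)=-2≡24, so the shift is 24.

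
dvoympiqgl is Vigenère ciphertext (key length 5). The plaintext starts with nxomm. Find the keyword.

qyama

Subtract each crib letter from the matching ciphertext letter (mod 26):
d(3)−n(13)=-10≡16 → q
v(21)−x(23)=-2≡24 → y
o(14)−o(14)=0 → a
y(24)−m(12)=12 → m
m(12)−m(12)=0 → a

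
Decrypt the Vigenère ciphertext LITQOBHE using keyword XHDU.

OBQWRUEK

Repeat the key across the ciphertext: XHDUXHDU
L(11)−X(23): -12≡14 → O
I(8)−H(7): 1 → B
T(19)−D(3): 16 → Q
Q(16)−U(20): -4≡22 → W
O(14)−X(23): -9≡17 → R
B(1)−H(7): -6≡20 → U
H(7)−D(3): 4 → E
E(4)−U(20): -16≡10 → K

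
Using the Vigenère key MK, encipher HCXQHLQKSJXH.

TMJATVCUETJR

Repeat the key across the message: MKMKMKMKMKMK
H(7)+M(12): 19 → T
C(2)+K(10): 12 → M
X(23)+M(12): 35≡9 → J
Q(16)+K(10): 26≡0 → A
H(7)+M(12): 19 → T
L(11)+K(10): 21 → V
Q(16)+M(12): 28≡2 → C
K(10)+K(10): 20 → U
S(18)+M(12): 30≡4 → E
J(9)+K(10): 19 → T
X(23)+M(12): 35≡9 → J
H(7)+K(10): 17 → R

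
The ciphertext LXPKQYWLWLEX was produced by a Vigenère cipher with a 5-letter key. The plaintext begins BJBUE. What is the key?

KOOQM

Subtract each crib letter from the matching ciphertext letter (mod 26):
L(11)−B(1)=10 → K
X(23)−J(9)=14 → O
P(15)−B(1)=14 → O
K(10)−U(20)=-10≡16 → Q
Q(16)−E(4)=12 → M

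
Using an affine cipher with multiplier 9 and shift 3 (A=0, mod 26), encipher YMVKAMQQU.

LHKPDHRRB

Y(24): 9·24+3=219≡11 → L
M(12): 9·12+3=111≡7 → H
V(21): 9·21+3=192≡10 → K
K(10): 9·10+3=93≡15 → P
A(0): 9·0+3=3 → D
M(12): 9·12+3=111≡7 → H
Q(16): 9·16+3=147≡17 → R
Q(16): 9·16+3=147≡17 → R
U(20): 9·20+3=183≡1 → B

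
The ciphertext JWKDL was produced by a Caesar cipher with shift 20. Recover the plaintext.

J(9): 9−20=-11≡15 → P
W(22): 22−20=2 → C
K(10): 10−20=-10≡16 → Q
D(3): 3−20=-17≡9 → J
L(11): 11−20=-9≡17 → R

PCQJR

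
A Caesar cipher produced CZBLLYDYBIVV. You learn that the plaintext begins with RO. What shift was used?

From the crib: C(2)−R(17)=-15≡11, so the shift is 11.

11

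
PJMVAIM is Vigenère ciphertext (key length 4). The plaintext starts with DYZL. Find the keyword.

Subtract each crib letter from the matching ciphertext letter (mod 26):
P(15)−D(3)=12 → M
J(9)−Y(24)=-15≡11 → L
M(12)−Z(25)=-13≡13 → N
V(21)−L(11)=10 → K

MLNK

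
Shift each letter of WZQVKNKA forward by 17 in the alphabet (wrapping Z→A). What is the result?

NQHMBEBR

W(22): 22+17=39≡13 → N
Z(25): 25+17=42≡16 → Q
Q(16): 16+17=33≡7 → H
V(21): 21+17=38≡12 → M
K(10): 10+17=27≡1 → B
N(13): 13+17=30≡4 → E
K(10): 10+17=27≡1 → B
A(0): 0+17=17 → R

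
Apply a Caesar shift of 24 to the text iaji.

i(8): 8+24=32≡6 → g
a(0): 0+24=24 → y
j(9): 9+24=33≡7 → h
i(8): 8+24=32≡6 → g

gyhg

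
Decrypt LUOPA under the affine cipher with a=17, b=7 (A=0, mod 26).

The inverse of 17 mod 26 is 23, since 17·23=391≡1. Apply D(y)=23·(y−7) mod 26:
L(11): 23·(11−7)=92≡14 → O
U(20): 23·(20−7)=299≡13 → N
O(14): 23·(14−7)=161≡5 → F
P(15): 23·(15−7)=184≡2 → C
A(0): 23·(0−7)=-161≡21 → V

ONFCV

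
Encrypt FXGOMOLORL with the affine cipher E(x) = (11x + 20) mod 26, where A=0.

XNISWSLSZL

F(5): 11·5+20=75≡23 → X
X(23): 11·23+20=273≡13 → N
G(6): 11·6+20=86≡8 → I
O(14): 11·14+20=174≡18 → S
M(12): 11·12+20=152≡22 → W
O(14): 11·14+20=174≡18 → S
L(11): 11·11+20=141≡11 → L
O(14): 11·14+20=174≡18 → S
R(17): 11·17+20=207≡25 → Z
L(11): 11·11+20=141≡11 → L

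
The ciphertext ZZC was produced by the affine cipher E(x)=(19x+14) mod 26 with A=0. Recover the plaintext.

The inverse of 19 mod 26 is 11, since 19·11=209≡1. Apply D(y)=11·(y−14) mod 26:
Z(25): 11·(25−14)=121≡17 → R
Z(25): 11·(25−14)=121≡17 → R
C(2): 11·(2−14)=-132≡24 → Y

RRY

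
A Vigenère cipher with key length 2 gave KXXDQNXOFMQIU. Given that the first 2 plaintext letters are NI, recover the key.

Subtract each crib letter from the matching ciphertext letter (mod 26):
K(10)−N(13)=-3≡23 → X
X(23)−I(8)=15 → P

XP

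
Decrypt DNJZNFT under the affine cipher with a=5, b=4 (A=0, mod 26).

FHBZHVD

The inverse of 5 mod 26 is 21, since 5·21=105≡1. Apply D(y)=21·(y−4) mod 26:
D(3): 21·(3−4)=-21≡5 → F
N(13): 21·(13−4)=189≡7 → H
J(9): 21·(9−4)=105≡1 → B
Z(25): 21·(25−4)=441≡25 → Z
N(13): 21·(13−4)=189≡7 → H
F(5): 21·(5−4)=21 → V
T(19): 21·(19−4)=315≡3 → D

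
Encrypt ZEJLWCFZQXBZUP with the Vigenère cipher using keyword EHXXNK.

Repeat the key across the message: EHXXNKEHXXNKEH
Z(25)+E(4): 29≡3 → D
E(4)+H(7): 11 → L
J(9)+X(23): 32≡6 → G
L(11)+X(23): 34≡8 → I
W(22)+N(13): 35≡9 → J
C(2)+K(10): 12 → M
F(5)+E(4): 9 → J
Z(25)+H(7): 32≡6 → G
Q(16)+X(23): 39≡13 → N
X(23)+X(23): 46≡20 → U
B(1)+N(13): 14 → O
Z(25)+K(10): 35≡9 → J
U(20)+E(4): 24 → Y
P(15)+H(7): 22 → W

DLGIJMJGNUOJYW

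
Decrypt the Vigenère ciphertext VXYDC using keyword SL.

DMGSK

Repeat the key across the ciphertext: SLSLS
V(21)−S(18): 3 → D
X(23)−L(11): 12 → M
Y(24)−S(18): 6 → G
D(3)−L(11): -8≡18 → S
C(2)−S(18): -16≡10 → K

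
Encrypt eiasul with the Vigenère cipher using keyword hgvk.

Repeat the key across the message: hgvkhg
e(4)+h(7): 11 → l
i(8)+g(6): 14 → o
a(0)+v(21): 21 → v
s(18)+k(10): 28≡2 → c
u(20)+h(7): 27≡1 → b
l(11)+g(6): 17 → r

lovcbr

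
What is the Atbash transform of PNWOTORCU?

P(15) → K(10)
N(13) → M(12)
W(22) → D(3)
O(14) → L(11)
T(19) → G(6)
O(14) → L(11)
R(17) → I(8)
C(2) → X(23)
U(20) → F(5)

KMDLGLIXF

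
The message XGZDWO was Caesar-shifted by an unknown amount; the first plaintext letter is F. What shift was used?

From the crib: X(23)−F(5)=18, so the shift is 18.

18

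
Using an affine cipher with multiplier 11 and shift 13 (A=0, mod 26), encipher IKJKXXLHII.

XTITGGEMXX

I(8): 11·8+13=101≡23 → X
K(10): 11·10+13=123≡19 → T
J(9): 11·9+13=112≡8 → I
K(10): 11·10+13=123≡19 → T
X(23): 11·23+13=266≡6 → G
X(23): 11·23+13=266≡6 → G
L(11): 11·11+13=134≡4 → E
H(7): 11·7+13=90≡12 → M
I(8): 11·8+13=101≡23 → X
I(8): 11·8+13=101≡23 → X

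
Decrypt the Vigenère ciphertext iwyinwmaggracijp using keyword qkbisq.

Repeat the key across the ciphertext: qkbisqqkbisqqkbi
i(8)−q(16): -8≡18 → s
w(22)−k(10): 12 → m
y(24)−b(1): 23 → x
i(8)−i(8): 0 → a
n(13)−s(18): -5≡21 → v
w(22)−q(16): 6 → g
m(12)−q(16): -4≡22 → w
a(0)−k(10): -10≡16 → q
g(6)−b(1): 5 → f
g(6)−i(8): -2≡24 → y
r(17)−s(18): -1≡25 → z
a(0)−q(16): -16≡10 → k
c(2)−q(16): -14≡12 → m
i(8)−k(10): -2≡24 → y
j(9)−b(1): 8 → i
p(15)−i(8): 7 → h

smxavgwqfyzkmyih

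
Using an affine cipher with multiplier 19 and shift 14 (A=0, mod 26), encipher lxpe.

pjnm

l(11): 19·11+14=223≡15 → p
x(23): 19·23+14=451≡9 → j
p(15): 19·15+14=299≡13 → n
e(4): 19·4+14=90≡12 → m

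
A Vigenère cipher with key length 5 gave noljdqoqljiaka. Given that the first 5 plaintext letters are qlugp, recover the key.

xdrdo

Subtract each crib letter from the matching ciphertext letter (mod 26):
n(13)−q(16)=-3≡23 → x
o(14)−l(11)=3 → d
l(11)−u(20)=-9≡17 → r
j(9)−g(6)=3 → d
d(3)−p(15)=-12≡14 → o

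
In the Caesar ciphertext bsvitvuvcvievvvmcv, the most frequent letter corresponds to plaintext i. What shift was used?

The most frequent ciphertext letter is v (appears 8 times).
v is position 21; i is position 8.
Shift = 13.

13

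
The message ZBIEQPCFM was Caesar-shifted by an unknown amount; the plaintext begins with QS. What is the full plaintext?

QSZVHGTWD

From the crib: Z(25)−Q(16)=9, so the shift is 9.
Subtract 9 from each ciphertext letter:
Z(25): 25−9=16 → Q
B(1): 1−9=-8≡18 → S
I(8): 8−9=-1≡25 → Z
E(4): 4−9=-5≡21 → V
Q(16): 16−9=7 → H
P(15): 15−9=6 → G
C(2): 2−9=-7≡19 → T
F(5): 5−9=-4≡22 → W
M(12): 12−9=3 → D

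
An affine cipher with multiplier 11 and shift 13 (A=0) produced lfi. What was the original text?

The inverse of 11 mod 26 is 19, since 11·19=209≡1. Apply D(y)=19·(y−13) mod 26:
l(11): 19·(11−13)=-38≡14 → o
f(5): 19·(5−13)=-152≡4 → e
i(8): 19·(8−13)=-95≡9 → j

oej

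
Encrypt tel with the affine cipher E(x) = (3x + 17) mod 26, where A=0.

t(19): 3·19+17=74≡22 → w
e(4): 3·4+17=29≡3 → d
l(11): 3·11+17=50≡24 → y

wdy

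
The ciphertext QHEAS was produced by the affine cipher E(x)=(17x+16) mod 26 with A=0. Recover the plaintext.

The inverse of 17 mod 26 is 23, since 17·23=391≡1. Apply D(y)=23·(y−16) mod 26:
Q(16): 23·(16−16)=0 → A
H(7): 23·(7−16)=-207≡1 → B
E(4): 23·(4−16)=-276≡10 → K
A(0): 23·(0−16)=-368≡22 → W
S(18): 23·(18−16)=46≡20 → U

ABKWU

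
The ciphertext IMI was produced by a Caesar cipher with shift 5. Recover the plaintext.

DHD

I(8): 8−5=3 → D
M(12): 12−5=7 → H
I(8): 8−5=3 → D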